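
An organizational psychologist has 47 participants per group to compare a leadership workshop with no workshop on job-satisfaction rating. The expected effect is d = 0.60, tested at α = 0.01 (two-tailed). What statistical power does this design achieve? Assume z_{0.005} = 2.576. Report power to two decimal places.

power ≈ 0.63

For two equal groups, power = Φ(d·√(n/2) − z_{α/2}).
d·√(n/2) = 0.60 × √(47/2) = 0.60 × 4.848 = 2.909.
z_β = 2.909 − 2.576 = 0.333.
Power = Φ(0.333) = 0.630.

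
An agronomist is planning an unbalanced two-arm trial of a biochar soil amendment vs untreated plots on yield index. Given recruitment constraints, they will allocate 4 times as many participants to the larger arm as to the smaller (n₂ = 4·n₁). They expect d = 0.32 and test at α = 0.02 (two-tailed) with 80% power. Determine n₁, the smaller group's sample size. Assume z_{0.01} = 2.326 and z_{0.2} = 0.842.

With allocation ratio k = n₂/n₁ = 4, Var(x̄₁−x̄₂) = σ²(1/n₁ + 1/(k·n₁)) = σ²·(k+1)/(k·n₁).
So n₁ = (1 + 1/k)·((z_{α/2} + z_β)/d)² = 1.250 × (3.168/0.32)².
n₁ = 1.250 × 98.01 = 122.5.
Round up: n₁ = 123, giving n₂ = 4 × 123 = 492.

n₁ = 123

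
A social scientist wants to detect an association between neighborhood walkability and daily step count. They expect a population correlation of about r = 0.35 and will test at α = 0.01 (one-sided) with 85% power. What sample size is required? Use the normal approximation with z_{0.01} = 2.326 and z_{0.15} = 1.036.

n = 88

Fisher's z: C = ½·ln((1+r)/(1−r)) = ½·ln(2.0769) = 0.3654.
n = ((z_{α} + z_β)/C)² + 3.
(2.326 + 1.036) / 0.3654 = 3.362 / 0.3654 = 9.201.
n = 9.201² + 3 = 84.66 + 3 = 87.7.
Round up.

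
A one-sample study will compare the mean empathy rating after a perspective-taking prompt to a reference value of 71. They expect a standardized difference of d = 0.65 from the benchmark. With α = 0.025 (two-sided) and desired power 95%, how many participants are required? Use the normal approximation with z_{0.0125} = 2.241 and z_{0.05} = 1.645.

n = 36

For a one-sample test: n = ((z_{α/2} + z_β) / d)².
z_{α/2} + z_β = 2.241 + 1.645 = 3.886.
n = (3.886 / 0.65)² = 5.978² = 35.74.
Round up.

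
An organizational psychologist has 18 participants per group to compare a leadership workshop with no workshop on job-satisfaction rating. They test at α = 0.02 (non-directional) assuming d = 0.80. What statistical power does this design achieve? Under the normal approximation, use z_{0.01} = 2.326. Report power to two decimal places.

For two equal groups, power = Φ(d·√(n/2) − z_{α/2}).
d·√(n/2) = 0.80 × √(18/2) = 0.80 × 3.000 = 2.400.
z_β = 2.400 − 2.326 = 0.074.
Power = Φ(0.074) = 0.529.

power ≈ 0.53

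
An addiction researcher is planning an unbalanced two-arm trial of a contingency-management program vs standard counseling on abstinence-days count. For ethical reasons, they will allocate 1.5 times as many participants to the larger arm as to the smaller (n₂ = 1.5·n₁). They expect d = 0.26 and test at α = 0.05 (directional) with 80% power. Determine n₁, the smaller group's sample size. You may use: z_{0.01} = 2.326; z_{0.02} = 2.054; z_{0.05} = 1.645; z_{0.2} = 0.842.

With allocation ratio k = n₂/n₁ = 1.5, Var(x̄₁−x̄₂) = σ²(1/n₁ + 1/(k·n₁)) = σ²·(k+1)/(k·n₁).
So n₁ = (1 + 1/k)·((z_{α} + z_β)/d)² = 1.667 × (2.487/0.26)².
n₁ = 1.667 × 91.50 = 152.5.
Round up: n₁ = 153, giving n₂ = ⌈1.5 × 153⌉ = ⌈229.5⌉ = 230.

n₁ = 153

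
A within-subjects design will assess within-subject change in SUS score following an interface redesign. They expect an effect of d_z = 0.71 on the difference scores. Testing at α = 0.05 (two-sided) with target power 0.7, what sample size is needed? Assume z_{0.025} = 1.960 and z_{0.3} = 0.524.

For a paired (one-sample on differences) test: n = ((z_{α/2} + z_β) / d)².
z_{α/2} + z_β = 1.960 + 0.524 = 2.484.
n = (2.484 / 0.71)² = 3.499² = 12.24.
Round up.

n = 13 pairs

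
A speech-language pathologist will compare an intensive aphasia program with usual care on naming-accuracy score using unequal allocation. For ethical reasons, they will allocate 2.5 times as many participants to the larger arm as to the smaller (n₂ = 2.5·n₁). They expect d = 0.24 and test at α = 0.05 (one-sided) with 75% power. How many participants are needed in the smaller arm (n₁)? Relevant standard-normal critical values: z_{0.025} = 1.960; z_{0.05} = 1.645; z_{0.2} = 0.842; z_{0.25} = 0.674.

n₁ = 131

With allocation ratio k = n₂/n₁ = 2.5, Var(x̄₁−x̄₂) = σ²(1/n₁ + 1/(k·n₁)) = σ²·(k+1)/(k·n₁).
So n₁ = (1 + 1/k)·((z_{α} + z_β)/d)² = 1.400 × (2.319/0.24)².
n₁ = 1.400 × 93.36 = 130.7.
Round up: n₁ = 131, giving n₂ = ⌈2.5 × 131⌉ = ⌈327.5⌉ = 328.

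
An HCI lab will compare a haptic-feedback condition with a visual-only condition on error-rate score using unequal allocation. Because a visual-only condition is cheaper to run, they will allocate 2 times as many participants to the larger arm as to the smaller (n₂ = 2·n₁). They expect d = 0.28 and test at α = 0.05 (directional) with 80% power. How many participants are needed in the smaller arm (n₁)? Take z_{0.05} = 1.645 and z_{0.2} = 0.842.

n₁ = 119

With allocation ratio k = n₂/n₁ = 2, Var(x̄₁−x̄₂) = σ²(1/n₁ + 1/(k·n₁)) = σ²·(k+1)/(k·n₁).
So n₁ = (1 + 1/k)·((z_{α} + z_β)/d)² = 1.500 × (2.487/0.28)².
n₁ = 1.500 × 78.89 = 118.3.
Round up: n₁ = 119, giving n₂ = 2 × 119 = 238.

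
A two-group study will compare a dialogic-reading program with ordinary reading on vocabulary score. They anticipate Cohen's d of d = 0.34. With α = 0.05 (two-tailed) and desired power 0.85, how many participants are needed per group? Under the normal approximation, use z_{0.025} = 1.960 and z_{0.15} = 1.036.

n = 156 per group

For two independent groups with equal n: n = 2·((z_{α/2} + z_β) / d)².
z_{α/2} + z_β = 1.960 + 1.036 = 2.996.
n = 2 × (2.996 / 0.34)² = 2 × 8.812² = 2 × 77.65 = 155.3.
Round up to the next whole participant.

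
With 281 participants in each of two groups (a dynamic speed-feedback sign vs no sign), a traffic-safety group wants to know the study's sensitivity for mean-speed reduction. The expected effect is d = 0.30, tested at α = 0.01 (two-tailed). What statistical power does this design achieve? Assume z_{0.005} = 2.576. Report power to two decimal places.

For two equal groups, power = Φ(d·√(n/2) − z_{α/2}).
d·√(n/2) = 0.30 × √(281/2) = 0.30 × 11.853 = 3.556.
z_β = 3.556 − 2.576 = 0.980.
Power = Φ(0.980) = 0.836.

power ≈ 0.84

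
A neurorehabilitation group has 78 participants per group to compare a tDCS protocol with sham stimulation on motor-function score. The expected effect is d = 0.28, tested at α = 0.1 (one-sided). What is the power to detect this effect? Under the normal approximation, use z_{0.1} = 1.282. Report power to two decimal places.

For two equal groups, power = Φ(d·√(n/2) − z_{α}).
d·√(n/2) = 0.28 × √(78/2) = 0.28 × 6.245 = 1.749.
z_β = 1.749 − 1.282 = 0.467.
Power = Φ(0.467) = 0.680.

power ≈ 0.68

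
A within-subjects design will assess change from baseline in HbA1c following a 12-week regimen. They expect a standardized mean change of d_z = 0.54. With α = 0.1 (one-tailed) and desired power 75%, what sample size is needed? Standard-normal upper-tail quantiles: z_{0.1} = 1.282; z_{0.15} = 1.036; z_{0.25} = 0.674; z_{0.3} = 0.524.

n = 14 pairs

For a paired (one-sample on differences) test: n = ((z_{α} + z_β) / d)².
z_{α} + z_β = 1.282 + 0.674 = 1.956.
n = (1.956 / 0.54)² = 3.622² = 13.12.
Round up.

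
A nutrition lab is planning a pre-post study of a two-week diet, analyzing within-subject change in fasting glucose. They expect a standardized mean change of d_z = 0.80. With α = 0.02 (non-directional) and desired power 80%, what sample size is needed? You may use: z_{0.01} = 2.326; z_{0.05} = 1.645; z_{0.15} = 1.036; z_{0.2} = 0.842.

For a paired (one-sample on differences) test: n = ((z_{α/2} + z_β) / d)².
z_{α/2} + z_β = 2.326 + 0.842 = 3.168.
n = (3.168 / 0.80)² = 3.960² = 15.68.
Round up.

n = 16 pairs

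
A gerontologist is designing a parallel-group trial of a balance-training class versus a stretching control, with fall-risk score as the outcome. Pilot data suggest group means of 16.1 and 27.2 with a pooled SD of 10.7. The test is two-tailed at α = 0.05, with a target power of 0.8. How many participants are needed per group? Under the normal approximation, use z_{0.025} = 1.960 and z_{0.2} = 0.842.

n = 15 per group

Cohen's d = |M₁ − M₂| / SD_pooled = |16.1 − 27.2| / 10.7 = 11.1 / 10.7 = 1.037.
For two independent groups with equal n: n = 2·((z_{α/2} + z_β) / d)².
z_{α/2} + z_β = 1.960 + 0.842 = 2.802.
n = 2 × (2.802 / 1.037)² = 2 × 2.702² = 2 × 7.30 = 14.6.
Round up to the next whole participant.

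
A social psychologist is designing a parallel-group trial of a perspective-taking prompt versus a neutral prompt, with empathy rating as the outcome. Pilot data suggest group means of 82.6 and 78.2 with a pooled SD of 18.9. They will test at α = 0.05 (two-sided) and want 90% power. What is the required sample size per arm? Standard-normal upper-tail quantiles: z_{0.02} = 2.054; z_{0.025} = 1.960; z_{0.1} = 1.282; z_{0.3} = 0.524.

n = 388 per group

Cohen's d = |M₁ − M₂| / SD_pooled = |82.6 − 78.2| / 18.9 = 4.4 / 18.9 = 0.233.
For two independent groups with equal n: n = 2·((z_{α/2} + z_β) / d)².
z_{α/2} + z_β = 1.960 + 1.282 = 3.242.
n = 2 × (3.242 / 0.233)² = 2 × 13.914² = 2 × 193.60 = 387.2.
Round up to the next whole participant.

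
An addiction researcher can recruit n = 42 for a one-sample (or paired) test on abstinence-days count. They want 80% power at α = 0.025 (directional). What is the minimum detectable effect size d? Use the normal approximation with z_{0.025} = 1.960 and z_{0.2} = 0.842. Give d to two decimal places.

For a single sample (or paired design) of n = 42: d_min = (z_{α} + z_β)/√n.
z-sum = 1.960 + 0.842 = 2.802.
d_min = 2.802 / √42 = 2.802 / 6.481 = 0.432.

d_min ≈ 0.43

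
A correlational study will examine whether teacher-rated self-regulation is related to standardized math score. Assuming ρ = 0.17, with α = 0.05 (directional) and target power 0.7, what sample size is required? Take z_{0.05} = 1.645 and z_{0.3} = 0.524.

Fisher's z: C = ½·ln((1+r)/(1−r)) = ½·ln(1.4096) = 0.1717.
n = ((z_{α} + z_β)/C)² + 3.
(1.645 + 0.524) / 0.1717 = 2.169 / 0.1717 = 12.632.
n = 12.632² + 3 = 159.58 + 3 = 162.6.
Round up.

n = 163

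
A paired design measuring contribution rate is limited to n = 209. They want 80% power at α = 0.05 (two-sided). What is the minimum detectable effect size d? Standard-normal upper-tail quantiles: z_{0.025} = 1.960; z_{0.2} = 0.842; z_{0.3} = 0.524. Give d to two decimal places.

For a single sample (or paired design) of n = 209: d_min = (z_{α/2} + z_β)/√n.
z-sum = 1.960 + 0.842 = 2.802.
d_min = 2.802 / √209 = 2.802 / 14.457 = 0.194.

d_min ≈ 0.19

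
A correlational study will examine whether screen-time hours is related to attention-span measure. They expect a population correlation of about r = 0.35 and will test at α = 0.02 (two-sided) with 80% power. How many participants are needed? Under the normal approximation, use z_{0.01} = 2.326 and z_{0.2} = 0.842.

Fisher's z: C = ½·ln((1+r)/(1−r)) = ½·ln(2.0769) = 0.3654.
n = ((z_{α/2} + z_β)/C)² + 3.
(2.326 + 0.842) / 0.3654 = 3.168 / 0.3654 = 8.670.
n = 8.670² + 3 = 75.17 + 3 = 78.2.
Round up.

n = 79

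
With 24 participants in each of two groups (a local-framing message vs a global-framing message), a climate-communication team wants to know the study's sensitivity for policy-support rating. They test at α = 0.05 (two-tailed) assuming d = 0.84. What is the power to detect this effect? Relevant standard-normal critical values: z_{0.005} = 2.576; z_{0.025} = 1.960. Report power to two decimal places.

For two equal groups, power = Φ(d·√(n/2) − z_{α/2}).
d·√(n/2) = 0.84 × √(24/2) = 0.84 × 3.464 = 2.910.
z_β = 2.910 − 1.960 = 0.950.
Power = Φ(0.950) = 0.829.

power ≈ 0.83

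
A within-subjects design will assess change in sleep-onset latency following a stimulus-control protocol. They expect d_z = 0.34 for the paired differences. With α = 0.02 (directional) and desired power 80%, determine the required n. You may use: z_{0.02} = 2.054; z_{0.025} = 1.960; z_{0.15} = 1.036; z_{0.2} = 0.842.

For a paired (one-sample on differences) test: n = ((z_{α} + z_β) / d)².
z_{α} + z_β = 2.054 + 0.842 = 2.896.
n = (2.896 / 0.34)² = 8.518² = 72.55.
Round up.

n = 73 pairs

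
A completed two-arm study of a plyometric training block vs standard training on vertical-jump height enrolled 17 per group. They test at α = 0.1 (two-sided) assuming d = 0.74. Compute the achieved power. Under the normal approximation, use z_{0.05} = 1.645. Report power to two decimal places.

power ≈ 0.70

For two equal groups, power = Φ(d·√(n/2) − z_{α/2}).
d·√(n/2) = 0.74 × √(17/2) = 0.74 × 2.915 = 2.157.
z_β = 2.157 − 1.645 = 0.512.
Power = Φ(0.512) = 0.696.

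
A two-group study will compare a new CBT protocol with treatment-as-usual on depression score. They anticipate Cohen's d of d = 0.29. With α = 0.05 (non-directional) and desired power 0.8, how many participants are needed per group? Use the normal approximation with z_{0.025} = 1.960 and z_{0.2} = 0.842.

n = 187 per group

For two independent groups with equal n: n = 2·((z_{α/2} + z_β) / d)².
z_{α/2} + z_β = 1.960 + 0.842 = 2.802.
n = 2 × (2.802 / 0.29)² = 2 × 9.662² = 2 × 93.36 = 186.7.
Round up to the next whole participant.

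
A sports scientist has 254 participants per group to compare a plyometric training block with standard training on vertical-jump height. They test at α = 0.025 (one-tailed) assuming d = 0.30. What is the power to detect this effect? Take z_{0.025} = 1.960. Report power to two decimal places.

power ≈ 0.92

For two equal groups, power = Φ(d·√(n/2) − z_{α}).
d·√(n/2) = 0.30 × √(254/2) = 0.30 × 11.269 = 3.381.
z_β = 3.381 − 1.960 = 1.421.
Power = Φ(1.421) = 0.922.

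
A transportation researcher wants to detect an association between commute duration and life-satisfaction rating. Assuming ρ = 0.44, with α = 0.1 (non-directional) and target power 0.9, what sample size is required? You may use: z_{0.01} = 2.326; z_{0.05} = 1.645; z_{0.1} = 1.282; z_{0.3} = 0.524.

Fisher's z: C = ½·ln((1+r)/(1−r)) = ½·ln(2.5714) = 0.4722.
n = ((z_{α/2} + z_β)/C)² + 3.
(1.645 + 1.282) / 0.4722 = 2.927 / 0.4722 = 6.199.
n = 6.199² + 3 = 38.42 + 3 = 41.4.
Round up.

n = 42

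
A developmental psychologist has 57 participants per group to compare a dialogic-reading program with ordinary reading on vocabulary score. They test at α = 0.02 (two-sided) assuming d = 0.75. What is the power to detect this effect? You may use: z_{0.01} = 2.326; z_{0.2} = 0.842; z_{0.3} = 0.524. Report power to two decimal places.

power ≈ 0.95

For two equal groups, power = Φ(d·√(n/2) − z_{α/2}).
d·√(n/2) = 0.75 × √(57/2) = 0.75 × 5.339 = 4.004.
z_β = 4.004 − 2.326 = 1.678.
Power = Φ(1.678) = 0.953.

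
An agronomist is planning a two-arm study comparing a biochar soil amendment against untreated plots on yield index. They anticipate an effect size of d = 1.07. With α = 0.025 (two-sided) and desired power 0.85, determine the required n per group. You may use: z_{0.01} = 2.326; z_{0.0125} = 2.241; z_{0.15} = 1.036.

n = 19 per group

For two independent groups with equal n: n = 2·((z_{α/2} + z_β) / d)².
z_{α/2} + z_β = 2.241 + 1.036 = 3.277.
n = 2 × (3.277 / 1.07)² = 2 × 3.063² = 2 × 9.38 = 18.8.
Round up to the next whole participant.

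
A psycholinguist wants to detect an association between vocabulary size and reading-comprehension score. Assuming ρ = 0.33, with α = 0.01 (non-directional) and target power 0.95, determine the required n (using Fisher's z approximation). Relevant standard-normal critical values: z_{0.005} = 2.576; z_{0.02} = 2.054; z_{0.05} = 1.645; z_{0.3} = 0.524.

Fisher's z: C = ½·ln((1+r)/(1−r)) = ½·ln(1.9851) = 0.3428.
n = ((z_{α/2} + z_β)/C)² + 3.
(2.576 + 1.645) / 0.3428 = 4.221 / 0.3428 = 12.313.
n = 12.313² + 3 = 151.62 + 3 = 154.6.
Round up.

n = 155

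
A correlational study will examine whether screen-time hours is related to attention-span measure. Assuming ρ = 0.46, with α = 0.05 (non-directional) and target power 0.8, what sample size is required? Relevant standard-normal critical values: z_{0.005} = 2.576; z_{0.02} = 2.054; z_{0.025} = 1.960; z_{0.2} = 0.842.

n = 35

Fisher's z: C = ½·ln((1+r)/(1−r)) = ½·ln(2.7037) = 0.4973.
n = ((z_{α/2} + z_β)/C)² + 3.
(1.960 + 0.842) / 0.4973 = 2.802 / 0.4973 = 5.634.
n = 5.634² + 3 = 31.75 + 3 = 34.7.
Round up.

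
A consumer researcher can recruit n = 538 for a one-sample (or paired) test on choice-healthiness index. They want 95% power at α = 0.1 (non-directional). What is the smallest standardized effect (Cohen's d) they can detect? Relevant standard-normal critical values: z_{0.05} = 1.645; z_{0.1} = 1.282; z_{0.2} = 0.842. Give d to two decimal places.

d_min ≈ 0.14

For a single sample (or paired design) of n = 538: d_min = (z_{α/2} + z_β)/√n.
z-sum = 1.645 + 1.645 = 3.290.
d_min = 3.290 / √538 = 3.290 / 23.195 = 0.142.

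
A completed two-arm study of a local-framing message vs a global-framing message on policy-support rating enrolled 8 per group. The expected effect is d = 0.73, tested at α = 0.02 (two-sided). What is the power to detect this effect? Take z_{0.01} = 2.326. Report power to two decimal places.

power ≈ 0.19

For two equal groups, power = Φ(d·√(n/2) − z_{α/2}).
d·√(n/2) = 0.73 × √(8/2) = 0.73 × 2.000 = 1.460.
z_β = 1.460 − 2.326 = -0.866.
Power = Φ(-0.866) = 0.193.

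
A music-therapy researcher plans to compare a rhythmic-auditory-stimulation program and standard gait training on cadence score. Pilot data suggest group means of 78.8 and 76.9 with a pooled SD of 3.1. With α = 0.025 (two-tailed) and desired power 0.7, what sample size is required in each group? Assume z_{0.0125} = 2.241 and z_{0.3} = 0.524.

Cohen's d = |M₁ − M₂| / SD_pooled = |78.8 − 76.9| / 3.1 = 1.9 / 3.1 = 0.613.
For two independent groups with equal n: n = 2·((z_{α/2} + z_β) / d)².
z_{α/2} + z_β = 2.241 + 0.524 = 2.765.
n = 2 × (2.765 / 0.613)² = 2 × 4.511² = 2 × 20.35 = 40.7.
Round up to the next whole participant.

n = 41 per group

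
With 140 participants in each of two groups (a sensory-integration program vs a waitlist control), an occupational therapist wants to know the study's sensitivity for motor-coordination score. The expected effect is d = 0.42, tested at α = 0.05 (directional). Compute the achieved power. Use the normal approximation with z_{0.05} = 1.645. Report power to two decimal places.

For two equal groups, power = Φ(d·√(n/2) − z_{α}).
d·√(n/2) = 0.42 × √(140/2) = 0.42 × 8.367 = 3.514.
z_β = 3.514 − 1.645 = 1.869.
Power = Φ(1.869) = 0.969.

power ≈ 0.97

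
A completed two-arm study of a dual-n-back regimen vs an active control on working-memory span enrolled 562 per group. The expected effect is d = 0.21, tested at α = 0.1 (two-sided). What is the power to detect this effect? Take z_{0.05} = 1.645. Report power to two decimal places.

For two equal groups, power = Φ(d·√(n/2) − z_{α/2}).
d·√(n/2) = 0.21 × √(562/2) = 0.21 × 16.763 = 3.520.
z_β = 3.520 − 1.645 = 1.875.
Power = Φ(1.875) = 0.970.

power ≈ 0.97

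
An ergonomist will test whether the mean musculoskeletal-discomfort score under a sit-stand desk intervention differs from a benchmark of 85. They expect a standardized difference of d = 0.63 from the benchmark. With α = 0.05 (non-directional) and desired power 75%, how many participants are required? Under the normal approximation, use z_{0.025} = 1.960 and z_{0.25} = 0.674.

For a one-sample test: n = ((z_{α/2} + z_β) / d)².
z_{α/2} + z_β = 1.960 + 0.674 = 2.634.
n = (2.634 / 0.63)² = 4.181² = 17.48.
Round up.

n = 18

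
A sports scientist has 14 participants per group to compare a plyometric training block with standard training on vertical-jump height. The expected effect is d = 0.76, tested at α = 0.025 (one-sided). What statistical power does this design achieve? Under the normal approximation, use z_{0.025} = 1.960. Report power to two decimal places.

power ≈ 0.52

For two equal groups, power = Φ(d·√(n/2) − z_{α}).
d·√(n/2) = 0.76 × √(14/2) = 0.76 × 2.646 = 2.011.
z_β = 2.011 − 1.960 = 0.051.
Power = Φ(0.051) = 0.520.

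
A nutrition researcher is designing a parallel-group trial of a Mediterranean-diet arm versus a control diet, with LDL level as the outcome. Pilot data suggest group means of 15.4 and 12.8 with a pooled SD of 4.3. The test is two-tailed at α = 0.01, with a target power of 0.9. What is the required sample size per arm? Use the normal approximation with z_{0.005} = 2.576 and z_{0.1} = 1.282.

n = 82 per group

Cohen's d = |M₁ − M₂| / SD_pooled = |15.4 − 12.8| / 4.3 = 2.6 / 4.3 = 0.605.
For two independent groups with equal n: n = 2·((z_{α/2} + z_β) / d)².
z_{α/2} + z_β = 2.576 + 1.282 = 3.858.
n = 2 × (3.858 / 0.605)² = 2 × 6.377² = 2 × 40.66 = 81.3.
Round up to the next whole participant.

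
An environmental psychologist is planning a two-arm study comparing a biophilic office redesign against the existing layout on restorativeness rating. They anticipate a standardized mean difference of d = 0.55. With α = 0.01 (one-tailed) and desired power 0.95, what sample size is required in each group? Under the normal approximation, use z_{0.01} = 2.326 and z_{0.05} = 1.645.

For two independent groups with equal n: n = 2·((z_{α} + z_β) / d)².
z_{α} + z_β = 2.326 + 1.645 = 3.971.
n = 2 × (3.971 / 0.55)² = 2 × 7.220² = 2 × 52.13 = 104.3.
Round up to the next whole participant.

n = 105 per group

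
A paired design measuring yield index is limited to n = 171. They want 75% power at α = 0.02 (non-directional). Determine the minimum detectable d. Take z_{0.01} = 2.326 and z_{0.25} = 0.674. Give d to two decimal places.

For a single sample (or paired design) of n = 171: d_min = (z_{α/2} + z_β)/√n.
z-sum = 2.326 + 0.674 = 3.000.
d_min = 3.000 / √171 = 3.000 / 13.077 = 0.229.

d_min ≈ 0.23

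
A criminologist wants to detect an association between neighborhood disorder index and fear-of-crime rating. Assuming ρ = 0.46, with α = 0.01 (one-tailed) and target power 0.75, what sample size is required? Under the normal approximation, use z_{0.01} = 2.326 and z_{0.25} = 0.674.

Fisher's z: C = ½·ln((1+r)/(1−r)) = ½·ln(2.7037) = 0.4973.
n = ((z_{α} + z_β)/C)² + 3.
(2.326 + 0.674) / 0.4973 = 3.000 / 0.4973 = 6.033.
n = 6.033² + 3 = 36.39 + 3 = 39.4.
Round up.

n = 40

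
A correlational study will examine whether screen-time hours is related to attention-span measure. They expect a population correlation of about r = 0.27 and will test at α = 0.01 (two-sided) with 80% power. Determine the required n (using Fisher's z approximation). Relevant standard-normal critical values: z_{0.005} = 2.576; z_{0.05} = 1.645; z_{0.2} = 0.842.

Fisher's z: C = ½·ln((1+r)/(1−r)) = ½·ln(1.7397) = 0.2769.
n = ((z_{α/2} + z_β)/C)² + 3.
(2.576 + 0.842) / 0.2769 = 3.418 / 0.2769 = 12.344.
n = 12.344² + 3 = 152.37 + 3 = 155.4.
Round up.

n = 156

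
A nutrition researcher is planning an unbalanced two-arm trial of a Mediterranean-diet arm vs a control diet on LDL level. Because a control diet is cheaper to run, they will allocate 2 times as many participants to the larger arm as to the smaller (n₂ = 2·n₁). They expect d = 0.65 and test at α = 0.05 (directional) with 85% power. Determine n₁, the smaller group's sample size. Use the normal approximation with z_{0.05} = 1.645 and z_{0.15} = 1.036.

With allocation ratio k = n₂/n₁ = 2, Var(x̄₁−x̄₂) = σ²(1/n₁ + 1/(k·n₁)) = σ²·(k+1)/(k·n₁).
So n₁ = (1 + 1/k)·((z_{α} + z_β)/d)² = 1.500 × (2.681/0.65)².
n₁ = 1.500 × 17.01 = 25.5.
Round up: n₁ = 26, giving n₂ = 2 × 26 = 52.

n₁ = 26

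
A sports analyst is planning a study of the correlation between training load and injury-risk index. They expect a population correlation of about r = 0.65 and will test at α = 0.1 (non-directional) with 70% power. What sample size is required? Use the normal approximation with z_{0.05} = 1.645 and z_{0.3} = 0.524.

Fisher's z: C = ½·ln((1+r)/(1−r)) = ½·ln(4.7143) = 0.7753.
n = ((z_{α/2} + z_β)/C)² + 3.
(1.645 + 0.524) / 0.7753 = 2.169 / 0.7753 = 2.798.
n = 2.798² + 3 = 7.83 + 3 = 10.8.
Round up.

n = 11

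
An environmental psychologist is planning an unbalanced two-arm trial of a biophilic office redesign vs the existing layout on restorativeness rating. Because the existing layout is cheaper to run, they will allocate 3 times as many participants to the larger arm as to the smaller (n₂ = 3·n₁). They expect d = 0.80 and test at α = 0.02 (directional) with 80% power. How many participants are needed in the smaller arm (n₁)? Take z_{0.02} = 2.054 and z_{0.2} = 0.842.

With allocation ratio k = n₂/n₁ = 3, Var(x̄₁−x̄₂) = σ²(1/n₁ + 1/(k·n₁)) = σ²·(k+1)/(k·n₁).
So n₁ = (1 + 1/k)·((z_{α} + z_β)/d)² = 1.333 × (2.896/0.80)².
n₁ = 1.333 × 13.10 = 17.5.
Round up: n₁ = 18, giving n₂ = 3 × 18 = 54.

n₁ = 18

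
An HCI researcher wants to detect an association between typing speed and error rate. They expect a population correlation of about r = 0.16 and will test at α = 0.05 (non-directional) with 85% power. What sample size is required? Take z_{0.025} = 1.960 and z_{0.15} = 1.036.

Fisher's z: C = ½·ln((1+r)/(1−r)) = ½·ln(1.3810) = 0.1614.
n = ((z_{α/2} + z_β)/C)² + 3.
(1.960 + 1.036) / 0.1614 = 2.996 / 0.1614 = 18.563.
n = 18.563² + 3 = 344.57 + 3 = 347.6.
Round up.

n = 348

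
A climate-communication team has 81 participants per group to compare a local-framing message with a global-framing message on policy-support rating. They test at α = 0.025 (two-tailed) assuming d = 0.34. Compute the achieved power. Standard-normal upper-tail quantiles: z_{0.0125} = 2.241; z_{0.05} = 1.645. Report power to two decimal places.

power ≈ 0.47

For two equal groups, power = Φ(d·√(n/2) − z_{α/2}).
d·√(n/2) = 0.34 × √(81/2) = 0.34 × 6.364 = 2.164.
z_β = 2.164 − 2.241 = -0.077.
Power = Φ(-0.077) = 0.469.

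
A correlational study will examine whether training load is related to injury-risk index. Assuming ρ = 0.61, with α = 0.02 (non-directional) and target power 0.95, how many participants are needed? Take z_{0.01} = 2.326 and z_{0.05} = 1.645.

Fisher's z: C = ½·ln((1+r)/(1−r)) = ½·ln(4.1282) = 0.7089.
n = ((z_{α/2} + z_β)/C)² + 3.
(2.326 + 1.645) / 0.7089 = 3.971 / 0.7089 = 5.602.
n = 5.602² + 3 = 31.38 + 3 = 34.4.
Round up.

n = 35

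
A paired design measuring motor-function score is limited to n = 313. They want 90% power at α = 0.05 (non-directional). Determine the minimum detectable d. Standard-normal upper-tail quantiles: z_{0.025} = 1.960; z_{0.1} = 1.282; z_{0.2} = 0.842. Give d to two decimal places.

d_min ≈ 0.18

For a single sample (or paired design) of n = 313: d_min = (z_{α/2} + z_β)/√n.
z-sum = 1.960 + 1.282 = 3.242.
d_min = 3.242 / √313 = 3.242 / 17.692 = 0.183.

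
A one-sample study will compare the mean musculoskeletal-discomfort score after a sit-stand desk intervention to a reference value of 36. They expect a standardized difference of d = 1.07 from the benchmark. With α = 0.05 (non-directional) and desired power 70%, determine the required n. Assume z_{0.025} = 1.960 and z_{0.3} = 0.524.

For a one-sample test: n = ((z_{α/2} + z_β) / d)².
z_{α/2} + z_β = 1.960 + 0.524 = 2.484.
n = (2.484 / 1.07)² = 2.321² = 5.39.
Round up.

n = 6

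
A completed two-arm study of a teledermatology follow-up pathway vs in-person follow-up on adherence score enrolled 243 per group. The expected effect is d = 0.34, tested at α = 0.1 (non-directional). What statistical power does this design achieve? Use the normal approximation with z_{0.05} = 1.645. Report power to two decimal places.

power ≈ 0.98

For two equal groups, power = Φ(d·√(n/2) − z_{α/2}).
d·√(n/2) = 0.34 × √(243/2) = 0.34 × 11.023 = 3.748.
z_β = 3.748 − 1.645 = 2.103.
Power = Φ(2.103) = 0.982.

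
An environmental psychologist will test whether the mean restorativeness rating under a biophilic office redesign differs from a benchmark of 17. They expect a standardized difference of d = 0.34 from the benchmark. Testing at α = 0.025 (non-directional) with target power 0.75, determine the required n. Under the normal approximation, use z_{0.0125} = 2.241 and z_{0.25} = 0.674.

For a one-sample test: n = ((z_{α/2} + z_β) / d)².
z_{α/2} + z_β = 2.241 + 0.674 = 2.915.
n = (2.915 / 0.34)² = 8.574² = 73.51.
Round up.

n = 74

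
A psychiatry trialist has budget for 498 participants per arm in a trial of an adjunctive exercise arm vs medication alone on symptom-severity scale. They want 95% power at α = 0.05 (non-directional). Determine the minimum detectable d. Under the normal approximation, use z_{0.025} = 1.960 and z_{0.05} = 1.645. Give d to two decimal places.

For two independent groups of n = 498 each: d_min = (z_{α/2} + z_β)·√(2/n).
z-sum = 1.960 + 1.645 = 3.605.
d_min = 3.605 × √(2/498) = 3.605 × 0.0634 = 0.228.

d_min ≈ 0.23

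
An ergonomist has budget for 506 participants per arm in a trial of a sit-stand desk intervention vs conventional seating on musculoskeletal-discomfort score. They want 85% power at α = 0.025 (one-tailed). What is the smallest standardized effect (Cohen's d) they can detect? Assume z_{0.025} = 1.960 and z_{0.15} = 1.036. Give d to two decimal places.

d_min ≈ 0.19

For two independent groups of n = 506 each: d_min = (z_{α} + z_β)·√(2/n).
z-sum = 1.960 + 1.036 = 2.996.
d_min = 2.996 × √(2/506) = 2.996 × 0.0629 = 0.188.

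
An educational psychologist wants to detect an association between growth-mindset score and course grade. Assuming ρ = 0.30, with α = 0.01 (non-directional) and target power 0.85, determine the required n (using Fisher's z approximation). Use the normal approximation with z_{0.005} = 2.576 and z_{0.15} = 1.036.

n = 140

Fisher's z: C = ½·ln((1+r)/(1−r)) = ½·ln(1.8571) = 0.3095.
n = ((z_{α/2} + z_β)/C)² + 3.
(2.576 + 1.036) / 0.3095 = 3.612 / 0.3095 = 11.670.
n = 11.670² + 3 = 136.20 + 3 = 139.2.
Round up.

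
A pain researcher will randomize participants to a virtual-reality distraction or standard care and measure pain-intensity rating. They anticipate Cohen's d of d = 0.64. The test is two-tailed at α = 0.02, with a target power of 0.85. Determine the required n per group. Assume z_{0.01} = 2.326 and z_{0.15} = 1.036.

n = 56 per group

For two independent groups with equal n: n = 2·((z_{α/2} + z_β) / d)².
z_{α/2} + z_β = 2.326 + 1.036 = 3.362.
n = 2 × (3.362 / 0.64)² = 2 × 5.253² = 2 × 27.60 = 55.2.
Round up to the next whole participant.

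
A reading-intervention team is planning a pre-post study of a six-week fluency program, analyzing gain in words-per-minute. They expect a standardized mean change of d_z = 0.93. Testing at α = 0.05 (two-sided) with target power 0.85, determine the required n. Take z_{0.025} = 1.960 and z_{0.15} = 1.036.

For a paired (one-sample on differences) test: n = ((z_{α/2} + z_β) / d)².
z_{α/2} + z_β = 1.960 + 1.036 = 2.996.
n = (2.996 / 0.93)² = 3.222² = 10.38.
Round up.

n = 11 pairs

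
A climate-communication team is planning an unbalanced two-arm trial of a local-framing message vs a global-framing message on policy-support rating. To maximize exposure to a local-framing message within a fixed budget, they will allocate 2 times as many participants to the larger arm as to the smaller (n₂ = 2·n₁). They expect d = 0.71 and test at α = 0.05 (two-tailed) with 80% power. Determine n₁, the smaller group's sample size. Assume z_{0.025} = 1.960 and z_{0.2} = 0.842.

n₁ = 24

With allocation ratio k = n₂/n₁ = 2, Var(x̄₁−x̄₂) = σ²(1/n₁ + 1/(k·n₁)) = σ²·(k+1)/(k·n₁).
So n₁ = (1 + 1/k)·((z_{α/2} + z_β)/d)² = 1.500 × (2.802/0.71)².
n₁ = 1.500 × 15.57 = 23.4.
Round up: n₁ = 24, giving n₂ = 2 × 24 = 48.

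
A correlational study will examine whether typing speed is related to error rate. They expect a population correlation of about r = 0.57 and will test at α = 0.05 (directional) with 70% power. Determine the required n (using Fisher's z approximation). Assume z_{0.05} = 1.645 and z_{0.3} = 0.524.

Fisher's z: C = ½·ln((1+r)/(1−r)) = ½·ln(3.6512) = 0.6475.
n = ((z_{α} + z_β)/C)² + 3.
(1.645 + 0.524) / 0.6475 = 2.169 / 0.6475 = 3.350.
n = 3.350² + 3 = 11.22 + 3 = 14.2.
Round up.

n = 15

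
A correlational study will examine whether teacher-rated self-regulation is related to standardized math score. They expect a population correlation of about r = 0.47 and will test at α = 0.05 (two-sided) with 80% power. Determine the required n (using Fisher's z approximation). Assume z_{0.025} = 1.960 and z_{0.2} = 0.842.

Fisher's z: C = ½·ln((1+r)/(1−r)) = ½·ln(2.7736) = 0.5101.
n = ((z_{α/2} + z_β)/C)² + 3.
(1.960 + 0.842) / 0.5101 = 2.802 / 0.5101 = 5.493.
n = 5.493² + 3 = 30.17 + 3 = 33.2.
Round up.

n = 34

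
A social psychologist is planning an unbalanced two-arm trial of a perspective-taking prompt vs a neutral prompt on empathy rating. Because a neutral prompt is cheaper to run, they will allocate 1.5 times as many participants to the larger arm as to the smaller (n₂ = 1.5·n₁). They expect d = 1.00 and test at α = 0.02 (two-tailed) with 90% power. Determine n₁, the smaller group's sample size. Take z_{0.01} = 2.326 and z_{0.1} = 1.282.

With allocation ratio k = n₂/n₁ = 1.5, Var(x̄₁−x̄₂) = σ²(1/n₁ + 1/(k·n₁)) = σ²·(k+1)/(k·n₁).
So n₁ = (1 + 1/k)·((z_{α/2} + z_β)/d)² = 1.667 × (3.608/1.00)².
n₁ = 1.667 × 13.02 = 21.7.
Round up: n₁ = 22, giving n₂ = 1.5 × 22 = 33.

n₁ = 22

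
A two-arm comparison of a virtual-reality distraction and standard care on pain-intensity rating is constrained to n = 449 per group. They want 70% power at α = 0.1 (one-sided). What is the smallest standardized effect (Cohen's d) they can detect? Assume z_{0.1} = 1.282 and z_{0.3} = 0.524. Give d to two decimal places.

d_min ≈ 0.12

For two independent groups of n = 449 each: d_min = (z_{α} + z_β)·√(2/n).
z-sum = 1.282 + 0.524 = 1.806.
d_min = 1.806 × √(2/449) = 1.806 × 0.0667 = 0.121.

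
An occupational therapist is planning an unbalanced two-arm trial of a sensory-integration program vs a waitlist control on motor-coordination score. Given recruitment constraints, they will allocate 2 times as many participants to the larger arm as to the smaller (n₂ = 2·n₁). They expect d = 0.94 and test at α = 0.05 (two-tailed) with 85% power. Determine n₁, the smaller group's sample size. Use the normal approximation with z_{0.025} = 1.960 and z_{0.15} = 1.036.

With allocation ratio k = n₂/n₁ = 2, Var(x̄₁−x̄₂) = σ²(1/n₁ + 1/(k·n₁)) = σ²·(k+1)/(k·n₁).
So n₁ = (1 + 1/k)·((z_{α/2} + z_β)/d)² = 1.500 × (2.996/0.94)².
n₁ = 1.500 × 10.16 = 15.2.
Round up: n₁ = 16, giving n₂ = 2 × 16 = 32.

n₁ = 16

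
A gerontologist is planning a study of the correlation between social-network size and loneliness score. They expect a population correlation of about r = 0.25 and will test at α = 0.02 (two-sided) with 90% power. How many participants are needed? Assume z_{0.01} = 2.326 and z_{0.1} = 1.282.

Fisher's z: C = ½·ln((1+r)/(1−r)) = ½·ln(1.6667) = 0.2554.
n = ((z_{α/2} + z_β)/C)² + 3.
(2.326 + 1.282) / 0.2554 = 3.608 / 0.2554 = 14.127.
n = 14.127² + 3 = 199.57 + 3 = 202.6.
Round up.

n = 203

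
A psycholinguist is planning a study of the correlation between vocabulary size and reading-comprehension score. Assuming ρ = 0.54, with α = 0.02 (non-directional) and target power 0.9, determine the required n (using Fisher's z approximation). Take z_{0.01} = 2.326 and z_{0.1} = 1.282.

n = 39

Fisher's z: C = ½·ln((1+r)/(1−r)) = ½·ln(3.3478) = 0.6042.
n = ((z_{α/2} + z_β)/C)² + 3.
(2.326 + 1.282) / 0.6042 = 3.608 / 0.6042 = 5.972.
n = 5.972² + 3 = 35.66 + 3 = 38.7.
Round up.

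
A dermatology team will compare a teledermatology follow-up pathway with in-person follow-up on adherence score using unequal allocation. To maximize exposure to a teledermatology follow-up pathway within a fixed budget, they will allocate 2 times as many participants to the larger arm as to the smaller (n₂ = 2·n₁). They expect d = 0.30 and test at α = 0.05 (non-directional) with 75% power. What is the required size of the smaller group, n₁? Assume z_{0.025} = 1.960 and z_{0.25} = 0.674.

n₁ = 116

With allocation ratio k = n₂/n₁ = 2, Var(x̄₁−x̄₂) = σ²(1/n₁ + 1/(k·n₁)) = σ²·(k+1)/(k·n₁).
So n₁ = (1 + 1/k)·((z_{α/2} + z_β)/d)² = 1.500 × (2.634/0.30)².
n₁ = 1.500 × 77.09 = 115.6.
Round up: n₁ = 116, giving n₂ = 2 × 116 = 232.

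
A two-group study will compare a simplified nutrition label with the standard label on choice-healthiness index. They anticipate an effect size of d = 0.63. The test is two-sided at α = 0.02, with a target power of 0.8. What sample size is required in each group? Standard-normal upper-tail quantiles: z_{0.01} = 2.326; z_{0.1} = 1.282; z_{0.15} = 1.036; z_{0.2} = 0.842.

For two independent groups with equal n: n = 2·((z_{α/2} + z_β) / d)².
z_{α/2} + z_β = 2.326 + 0.842 = 3.168.
n = 2 × (3.168 / 0.63)² = 2 × 5.029² = 2 × 25.29 = 50.6.
Round up to the next whole participant.

n = 51 per group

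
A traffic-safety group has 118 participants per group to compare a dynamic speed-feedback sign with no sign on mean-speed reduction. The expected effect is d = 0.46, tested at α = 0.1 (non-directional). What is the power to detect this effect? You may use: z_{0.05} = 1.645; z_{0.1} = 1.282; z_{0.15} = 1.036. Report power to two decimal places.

power ≈ 0.97

For two equal groups, power = Φ(d·√(n/2) − z_{α/2}).
d·√(n/2) = 0.46 × √(118/2) = 0.46 × 7.681 = 3.533.
z_β = 3.533 − 1.645 = 1.888.
Power = Φ(1.888) = 0.971.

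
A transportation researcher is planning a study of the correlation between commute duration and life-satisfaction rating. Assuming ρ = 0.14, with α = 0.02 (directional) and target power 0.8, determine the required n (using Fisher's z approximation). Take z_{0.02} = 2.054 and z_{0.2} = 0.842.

n = 426

Fisher's z: C = ½·ln((1+r)/(1−r)) = ½·ln(1.3256) = 0.1409.
n = ((z_{α} + z_β)/C)² + 3.
(2.054 + 0.842) / 0.1409 = 2.896 / 0.1409 = 20.554.
n = 20.554² + 3 = 422.45 + 3 = 425.4.
Round up.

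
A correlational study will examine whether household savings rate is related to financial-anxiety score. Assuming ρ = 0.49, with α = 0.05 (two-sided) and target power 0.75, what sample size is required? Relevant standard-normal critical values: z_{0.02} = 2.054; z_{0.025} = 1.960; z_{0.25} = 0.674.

n = 28

Fisher's z: C = ½·ln((1+r)/(1−r)) = ½·ln(2.9216) = 0.5361.
n = ((z_{α/2} + z_β)/C)² + 3.
(1.960 + 0.674) / 0.5361 = 2.634 / 0.5361 = 4.913.
n = 4.913² + 3 = 24.14 + 3 = 27.1.
Round up.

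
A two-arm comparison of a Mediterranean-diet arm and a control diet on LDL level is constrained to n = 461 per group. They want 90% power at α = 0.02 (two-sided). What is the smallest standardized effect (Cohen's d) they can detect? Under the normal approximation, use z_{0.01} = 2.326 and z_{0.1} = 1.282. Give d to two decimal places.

For two independent groups of n = 461 each: d_min = (z_{α/2} + z_β)·√(2/n).
z-sum = 2.326 + 1.282 = 3.608.
d_min = 3.608 × √(2/461) = 3.608 × 0.0659 = 0.238.

d_min ≈ 0.24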